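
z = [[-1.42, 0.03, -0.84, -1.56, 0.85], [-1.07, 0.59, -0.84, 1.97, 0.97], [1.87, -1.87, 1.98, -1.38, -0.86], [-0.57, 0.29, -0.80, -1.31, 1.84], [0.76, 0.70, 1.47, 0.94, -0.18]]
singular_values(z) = [4.62, 3.45, 1.43, 1.01, 0.63]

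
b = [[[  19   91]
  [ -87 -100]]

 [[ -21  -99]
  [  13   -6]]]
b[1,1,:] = [13, -6]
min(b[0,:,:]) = -100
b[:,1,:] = [[-87, -100], [13, -6]]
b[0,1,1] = -100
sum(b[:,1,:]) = -180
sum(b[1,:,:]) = -113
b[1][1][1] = -6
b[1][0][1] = -99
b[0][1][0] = -87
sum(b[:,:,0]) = -76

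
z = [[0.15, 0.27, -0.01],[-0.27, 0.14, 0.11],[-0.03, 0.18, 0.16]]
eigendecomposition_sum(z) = [[(0.1+0.16j), 0.14-0.08j, -0.05-0.06j], [-0.13+0.09j, (0.07+0.12j), 0.05-0.04j], [(0.06+0.11j), (0.1-0.04j), (-0.03-0.04j)]] + [[0.10-0.16j, 0.14+0.08j, (-0.05+0.06j)], [-0.13-0.09j, (0.07-0.12j), 0.05+0.04j], [0.06-0.11j, 0.10+0.04j, -0.03+0.04j]] + [[-0.06+0.00j, (-0.01-0j), 0.09-0.00j], [-0.01+0.00j, (-0-0j), (0.01-0j)], [(-0.15+0j), -0.02-0.00j, 0.22-0.00j]]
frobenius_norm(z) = 0.51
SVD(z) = [[0.44,-0.8,-0.41], [0.67,0.60,-0.44], [0.6,-0.08,0.8]] @ diag([0.38393148501368446, 0.32046360243224337, 0.09433819126597627]) @ [[-0.35, 0.83, 0.43], [-0.87, -0.46, 0.19], [0.35, -0.31, 0.88]]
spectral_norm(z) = 0.38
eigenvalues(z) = [(0.15+0.23j), (0.15-0.23j), (0.16+0j)]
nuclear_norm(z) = 0.80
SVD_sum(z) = [[-0.06,0.14,0.07], [-0.09,0.21,0.11], [-0.08,0.19,0.1]] + [[0.22, 0.12, -0.05], [-0.17, -0.09, 0.04], [0.02, 0.01, -0.0]] + [[-0.01, 0.01, -0.03], [-0.01, 0.01, -0.04], [0.03, -0.02, 0.07]]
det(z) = 0.01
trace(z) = 0.45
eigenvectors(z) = [[-0.68+0.00j,(-0.68-0j),0.37+0.00j], [-0.01-0.58j,(-0.01+0.58j),(0.04+0j)], [(-0.46-0.06j),(-0.46+0.06j),(0.93+0j)]]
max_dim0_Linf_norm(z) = 0.27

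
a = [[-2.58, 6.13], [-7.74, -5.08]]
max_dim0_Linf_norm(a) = 7.74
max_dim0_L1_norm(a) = 11.21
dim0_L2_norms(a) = [8.16, 7.96]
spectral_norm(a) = 9.41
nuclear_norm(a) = 15.84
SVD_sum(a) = [[1.68, 1.57], [-6.67, -6.23]] + [[-4.26, 4.56], [-1.07, 1.15]]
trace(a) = -7.66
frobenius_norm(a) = 11.40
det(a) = 60.55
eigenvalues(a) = [(-3.83+6.77j), (-3.83-6.77j)]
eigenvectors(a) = [[(-0.12-0.65j), (-0.12+0.65j)], [(0.75+0j), (0.75-0j)]]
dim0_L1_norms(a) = [10.32, 11.21]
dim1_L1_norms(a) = [8.71, 12.82]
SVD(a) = [[0.24, -0.97], [-0.97, -0.24]] @ diag([9.409101599070853, 6.435534717361279]) @ [[0.73, 0.68],[0.68, -0.73]]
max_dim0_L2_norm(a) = 8.16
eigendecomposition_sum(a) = [[-1.29+3.74j, 3.06+1.73j], [-3.87-2.19j, -2.54+3.03j]] + [[(-1.29-3.74j), 3.06-1.73j], [-3.87+2.19j, -2.54-3.03j]]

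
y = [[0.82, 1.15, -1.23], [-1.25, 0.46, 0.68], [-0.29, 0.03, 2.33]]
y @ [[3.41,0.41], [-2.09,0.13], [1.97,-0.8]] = [[-2.03, 1.47], [-3.88, -1.00], [3.54, -1.98]]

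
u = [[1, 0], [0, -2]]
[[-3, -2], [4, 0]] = u@[[-3, -2], [-2, 0]]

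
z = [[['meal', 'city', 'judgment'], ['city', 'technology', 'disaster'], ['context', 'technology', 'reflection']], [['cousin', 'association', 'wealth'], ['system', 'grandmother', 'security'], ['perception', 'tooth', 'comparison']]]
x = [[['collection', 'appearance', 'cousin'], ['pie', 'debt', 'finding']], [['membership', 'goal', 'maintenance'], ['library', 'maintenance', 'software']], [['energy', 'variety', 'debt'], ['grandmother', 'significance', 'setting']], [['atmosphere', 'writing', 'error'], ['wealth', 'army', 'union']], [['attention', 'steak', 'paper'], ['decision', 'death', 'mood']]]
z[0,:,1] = ['city', 'technology', 'technology']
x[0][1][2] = 'finding'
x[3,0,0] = 'atmosphere'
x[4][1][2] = 'mood'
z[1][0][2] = 'wealth'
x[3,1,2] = 'union'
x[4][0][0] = 'attention'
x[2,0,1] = 'variety'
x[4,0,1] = 'steak'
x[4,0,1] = 'steak'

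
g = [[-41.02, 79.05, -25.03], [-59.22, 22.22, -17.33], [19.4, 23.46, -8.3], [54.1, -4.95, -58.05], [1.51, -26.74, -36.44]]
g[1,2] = -17.33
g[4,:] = [1.51, -26.74, -36.44]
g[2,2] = -8.3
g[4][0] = 1.51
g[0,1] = 79.05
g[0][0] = -41.02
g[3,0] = 54.1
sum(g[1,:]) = -54.33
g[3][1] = -4.95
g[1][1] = 22.22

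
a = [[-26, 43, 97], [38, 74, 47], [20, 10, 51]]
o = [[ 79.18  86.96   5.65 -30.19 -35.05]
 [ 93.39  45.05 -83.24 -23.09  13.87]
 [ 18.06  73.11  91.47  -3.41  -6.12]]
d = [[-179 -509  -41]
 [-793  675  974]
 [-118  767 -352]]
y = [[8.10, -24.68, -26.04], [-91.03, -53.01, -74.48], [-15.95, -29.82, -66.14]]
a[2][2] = 51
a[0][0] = -26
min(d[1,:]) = -793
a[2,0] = 20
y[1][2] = -74.48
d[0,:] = [-179, -509, -41]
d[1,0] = -793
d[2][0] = -118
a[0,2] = 97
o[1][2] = -83.24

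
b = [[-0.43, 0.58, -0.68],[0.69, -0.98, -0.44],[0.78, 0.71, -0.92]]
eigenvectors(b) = [[-0.25-0.48j, -0.25+0.48j, 0.60+0.00j], [(-0.2-0.32j), (-0.2+0.32j), -0.78+0.00j], [(-0.75+0j), -0.75-0.00j, 0.19+0.00j]]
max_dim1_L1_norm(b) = 2.41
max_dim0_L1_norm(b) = 2.27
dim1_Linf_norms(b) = [0.68, 0.98, 0.92]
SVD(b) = [[0.49, -0.33, -0.81], [-0.09, 0.9, -0.43], [0.87, 0.28, 0.41]] @ diag([1.5264101885297743, 1.384660825021102, 0.5705140979891552]) @ [[0.26,0.65,-0.71],[0.71,-0.63,-0.31],[0.65,0.43,0.63]]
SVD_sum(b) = [[0.2, 0.48, -0.53], [-0.04, -0.09, 0.1], [0.35, 0.86, -0.95]] + [[-0.33, 0.29, 0.14], [0.89, -0.79, -0.39], [0.28, -0.25, -0.12]] + [[-0.30, -0.20, -0.29], [-0.16, -0.10, -0.15], [0.15, 0.10, 0.15]]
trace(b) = -2.33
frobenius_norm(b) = 2.14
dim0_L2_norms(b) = [1.13, 1.34, 1.23]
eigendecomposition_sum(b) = [[(0.02+0.37j), -0.06+0.23j, (-0.33-0.2j)], [0.03+0.26j, (-0.03+0.17j), -0.24-0.12j], [0.46+0.21j, (0.25+0.23j), -0.46+0.27j]] + [[0.02-0.37j, -0.06-0.23j, -0.33+0.20j], [0.03-0.26j, (-0.03-0.17j), -0.24+0.12j], [0.46-0.21j, (0.25-0.23j), (-0.46-0.27j)]] + [[-0.47-0.00j, (0.7-0j), (-0.03-0j)], [(0.62+0j), (-0.92+0j), (0.04+0j)], [(-0.15-0j), 0.22-0.00j, -0.01-0.00j]]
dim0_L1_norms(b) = [1.9, 2.27, 2.04]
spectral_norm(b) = 1.53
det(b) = -1.21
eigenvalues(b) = [(-0.46+0.8j), (-0.46-0.8j), (-1.4+0j)]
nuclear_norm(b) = 3.48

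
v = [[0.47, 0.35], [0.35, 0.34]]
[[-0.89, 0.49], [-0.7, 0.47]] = v@ [[-1.53, 0.05], [-0.48, 1.33]]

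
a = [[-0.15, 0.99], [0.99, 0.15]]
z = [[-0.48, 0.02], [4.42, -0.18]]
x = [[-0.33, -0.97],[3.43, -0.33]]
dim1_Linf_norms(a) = [0.99, 0.99]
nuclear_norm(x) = 4.45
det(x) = 3.44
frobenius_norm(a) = 1.42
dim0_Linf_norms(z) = [4.42, 0.18]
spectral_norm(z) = 4.45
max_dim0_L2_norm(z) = 4.45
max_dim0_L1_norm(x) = 3.76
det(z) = -0.00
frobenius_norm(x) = 3.59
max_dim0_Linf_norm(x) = 3.43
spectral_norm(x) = 3.45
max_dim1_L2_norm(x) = 3.45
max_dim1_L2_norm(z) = 4.42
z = a + x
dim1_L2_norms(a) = [1.0, 1.0]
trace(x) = -0.66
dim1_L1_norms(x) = [1.3, 3.76]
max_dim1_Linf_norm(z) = 4.42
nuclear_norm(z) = 4.45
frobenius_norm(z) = 4.45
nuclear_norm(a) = 2.00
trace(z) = -0.66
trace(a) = 0.00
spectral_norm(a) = 1.00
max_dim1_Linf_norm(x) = 3.43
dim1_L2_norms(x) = [1.02, 3.45]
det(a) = -1.00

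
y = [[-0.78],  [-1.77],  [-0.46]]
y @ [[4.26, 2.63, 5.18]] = [[-3.32, -2.05, -4.04],  [-7.54, -4.66, -9.17],  [-1.96, -1.21, -2.38]]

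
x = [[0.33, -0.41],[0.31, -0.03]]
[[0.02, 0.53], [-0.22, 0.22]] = x @ [[-0.76, 0.65], [-0.65, -0.76]]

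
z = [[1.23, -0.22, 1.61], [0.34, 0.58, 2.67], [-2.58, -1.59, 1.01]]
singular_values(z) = [3.28, 3.23, 0.86]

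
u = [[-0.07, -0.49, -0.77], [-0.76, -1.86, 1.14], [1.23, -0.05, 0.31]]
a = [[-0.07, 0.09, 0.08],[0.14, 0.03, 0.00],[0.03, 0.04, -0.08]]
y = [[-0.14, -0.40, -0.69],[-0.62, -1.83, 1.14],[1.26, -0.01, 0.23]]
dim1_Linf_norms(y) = [0.69, 1.83, 1.26]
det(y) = -2.17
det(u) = -2.56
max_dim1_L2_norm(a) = 0.14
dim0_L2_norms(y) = [1.41, 1.87, 1.35]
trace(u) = -1.62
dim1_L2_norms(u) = [0.92, 2.31, 1.27]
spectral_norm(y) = 2.26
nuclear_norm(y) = 4.30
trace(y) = -1.74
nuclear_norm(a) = 0.37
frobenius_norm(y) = 2.71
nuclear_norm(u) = 4.47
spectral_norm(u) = 2.32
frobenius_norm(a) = 0.22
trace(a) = -0.12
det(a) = 0.00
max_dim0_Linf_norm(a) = 0.14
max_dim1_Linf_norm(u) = 1.86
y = a + u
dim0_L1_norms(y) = [2.02, 2.24, 2.06]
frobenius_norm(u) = 2.79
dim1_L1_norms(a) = [0.24, 0.17, 0.15]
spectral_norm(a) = 0.17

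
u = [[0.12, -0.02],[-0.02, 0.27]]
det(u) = 0.03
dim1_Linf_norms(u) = [0.12, 0.27]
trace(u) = 0.39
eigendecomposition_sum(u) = [[0.12,0.02],  [0.02,0.0]] + [[0.0, -0.04], [-0.04, 0.27]]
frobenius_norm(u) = 0.30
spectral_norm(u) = 0.27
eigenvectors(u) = [[-0.99, 0.13],  [-0.13, -0.99]]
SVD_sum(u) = [[0.00,-0.04], [-0.04,0.27]] + [[0.12, 0.02], [0.02, 0.00]]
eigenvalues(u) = [0.12, 0.27]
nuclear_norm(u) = 0.39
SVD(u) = [[-0.13, 0.99], [0.99, 0.13]] @ diag([0.2726208734813002, 0.11737912651869983]) @ [[-0.13, 0.99], [0.99, 0.13]]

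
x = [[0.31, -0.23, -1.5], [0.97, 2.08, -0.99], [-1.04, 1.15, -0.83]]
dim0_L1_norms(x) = [2.32, 3.46, 3.32]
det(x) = -5.52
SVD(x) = [[-0.26, 0.93, 0.25], [-0.86, -0.11, -0.50], [-0.44, -0.35, 0.83]] @ diag([2.789130680559718, 1.4156776261699935, 1.398573167739957]) @ [[-0.16, -0.8, 0.58], [0.39, -0.59, -0.71], [-0.91, -0.11, -0.41]]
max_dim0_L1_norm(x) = 3.46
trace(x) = 1.56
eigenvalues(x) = [(-1.59+0j), (1.58+1j), (1.58-1j)]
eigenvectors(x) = [[-0.62+0.00j, -0.11+0.46j, -0.11-0.46j],[-0.05+0.00j, 0.77+0.00j, (0.77-0j)],[-0.78+0.00j, 0.28-0.32j, 0.28+0.32j]]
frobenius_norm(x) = 3.43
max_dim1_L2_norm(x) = 2.5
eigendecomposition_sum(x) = [[-0.57-0.00j, (0.22+0j), -0.83+0.00j], [-0.04-0.00j, (0.02+0j), (-0.06+0j)], [-0.71-0.00j, (0.28+0j), (-1.04+0j)]] + [[(0.44+0.43j), (-0.23+0.6j), (-0.34-0.38j)], [0.51-0.85j, (1.03+0.13j), (-0.46+0.67j)], [-0.16-0.52j, 0.43-0.38j, 0.10+0.44j]] + [[(0.44-0.43j), -0.23-0.60j, (-0.34+0.38j)], [0.51+0.85j, 1.03-0.13j, -0.46-0.67j], [-0.16+0.52j, 0.43+0.38j, 0.10-0.44j]]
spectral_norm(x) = 2.79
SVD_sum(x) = [[0.12, 0.59, -0.42], [0.39, 1.92, -1.38], [0.2, 0.98, -0.71]] + [[0.51, -0.78, -0.94],[-0.06, 0.09, 0.11],[-0.19, 0.29, 0.35]] + [[-0.32, -0.04, -0.14], [0.64, 0.08, 0.28], [-1.05, -0.12, -0.47]]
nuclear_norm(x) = 5.60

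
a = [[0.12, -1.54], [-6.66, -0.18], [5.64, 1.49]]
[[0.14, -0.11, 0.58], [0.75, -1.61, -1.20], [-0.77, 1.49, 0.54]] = a@ [[-0.11, 0.24, 0.19], [-0.1, 0.09, -0.36]]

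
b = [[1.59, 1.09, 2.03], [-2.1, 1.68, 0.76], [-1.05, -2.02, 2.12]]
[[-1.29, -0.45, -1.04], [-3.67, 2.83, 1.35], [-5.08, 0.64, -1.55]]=b@[[1.24,-0.91,-0.41], [0.12,0.43,0.5], [-1.67,0.26,-0.46]]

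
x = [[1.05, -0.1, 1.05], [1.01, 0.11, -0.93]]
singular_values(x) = [1.49, 1.37]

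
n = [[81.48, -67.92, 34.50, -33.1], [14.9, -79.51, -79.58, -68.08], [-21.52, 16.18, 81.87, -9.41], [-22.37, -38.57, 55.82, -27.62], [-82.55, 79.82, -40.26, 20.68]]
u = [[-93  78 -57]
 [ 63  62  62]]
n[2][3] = -9.41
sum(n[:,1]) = -90.0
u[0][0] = -93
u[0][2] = -57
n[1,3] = -68.08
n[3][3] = -27.62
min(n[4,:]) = -82.55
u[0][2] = -57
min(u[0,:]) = -93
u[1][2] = 62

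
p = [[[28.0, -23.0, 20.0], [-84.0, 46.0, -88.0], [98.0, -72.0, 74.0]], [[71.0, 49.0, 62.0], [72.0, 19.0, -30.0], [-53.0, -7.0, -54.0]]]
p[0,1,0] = -84.0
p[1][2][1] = -7.0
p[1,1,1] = 19.0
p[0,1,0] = -84.0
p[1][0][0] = 71.0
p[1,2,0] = -53.0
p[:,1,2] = [-88.0, -30.0]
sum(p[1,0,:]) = 182.0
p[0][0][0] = 28.0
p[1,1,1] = 19.0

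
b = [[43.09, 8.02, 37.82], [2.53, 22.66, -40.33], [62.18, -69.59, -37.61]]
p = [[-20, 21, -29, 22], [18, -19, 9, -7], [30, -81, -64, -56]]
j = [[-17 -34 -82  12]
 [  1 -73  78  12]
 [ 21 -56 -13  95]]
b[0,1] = 8.02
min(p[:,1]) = -81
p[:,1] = [21, -19, -81]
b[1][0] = 2.53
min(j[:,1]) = -73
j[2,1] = -56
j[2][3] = 95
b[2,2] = -37.61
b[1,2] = -40.33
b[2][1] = -69.59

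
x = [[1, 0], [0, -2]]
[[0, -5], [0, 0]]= x @ [[0, -5], [0, 0]]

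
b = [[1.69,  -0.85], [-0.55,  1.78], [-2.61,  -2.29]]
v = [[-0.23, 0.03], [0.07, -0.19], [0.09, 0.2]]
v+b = [[1.46,  -0.82], [-0.48,  1.59], [-2.52,  -2.09]]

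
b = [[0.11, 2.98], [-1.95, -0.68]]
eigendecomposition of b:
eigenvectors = [[0.78+0.00j, 0.78-0.00j],[(-0.1+0.62j), (-0.1-0.62j)]]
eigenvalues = [(-0.29+2.38j), (-0.29-2.38j)]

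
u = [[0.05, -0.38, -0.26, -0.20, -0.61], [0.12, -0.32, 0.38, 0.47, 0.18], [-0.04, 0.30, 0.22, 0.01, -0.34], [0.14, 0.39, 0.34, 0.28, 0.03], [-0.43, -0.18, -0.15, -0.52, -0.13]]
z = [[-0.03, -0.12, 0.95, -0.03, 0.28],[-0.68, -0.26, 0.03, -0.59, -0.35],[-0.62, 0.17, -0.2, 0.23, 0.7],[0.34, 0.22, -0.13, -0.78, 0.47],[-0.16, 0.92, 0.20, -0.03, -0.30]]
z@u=[[-0.18, 0.27, 0.12, -0.19, -0.36],[0.00, 0.18, -0.06, 0.03, 0.39],[-0.27, 0.08, 0.16, -0.1, 0.39],[-0.26, -0.63, -0.37, -0.43, -0.21],[0.22, -0.13, 0.47, 0.61, 0.23]]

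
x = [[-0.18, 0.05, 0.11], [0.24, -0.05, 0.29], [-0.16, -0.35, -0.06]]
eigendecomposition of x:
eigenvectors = [[(-0.8+0j), 0.01-0.22j, 0.01+0.22j], [(0.53+0j), (-0.09-0.63j), -0.09+0.63j], [0.29+0.00j, (0.74+0j), (0.74-0j)]]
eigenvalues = [(-0.25+0j), (-0.02+0.35j), (-0.02-0.35j)]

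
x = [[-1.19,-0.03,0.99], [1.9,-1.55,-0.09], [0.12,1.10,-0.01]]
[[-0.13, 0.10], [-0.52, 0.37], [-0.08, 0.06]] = x @[[-0.33, 0.24],[-0.04, 0.03],[-0.53, 0.39]]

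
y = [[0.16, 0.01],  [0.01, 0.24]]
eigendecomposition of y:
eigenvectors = [[-0.99, -0.12], [0.12, -0.99]]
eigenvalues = [0.16, 0.24]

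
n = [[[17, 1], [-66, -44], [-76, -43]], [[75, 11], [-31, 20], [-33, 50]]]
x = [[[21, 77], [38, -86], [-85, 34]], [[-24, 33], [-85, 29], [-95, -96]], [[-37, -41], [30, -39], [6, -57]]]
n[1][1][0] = -31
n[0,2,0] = -76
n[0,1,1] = -44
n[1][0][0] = 75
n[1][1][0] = -31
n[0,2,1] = -43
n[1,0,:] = [75, 11]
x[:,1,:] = [[38, -86], [-85, 29], [30, -39]]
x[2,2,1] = -57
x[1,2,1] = -96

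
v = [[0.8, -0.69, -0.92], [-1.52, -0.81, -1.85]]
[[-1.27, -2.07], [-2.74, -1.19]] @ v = [[2.13, 2.55, 5.0], [-0.38, 2.85, 4.72]]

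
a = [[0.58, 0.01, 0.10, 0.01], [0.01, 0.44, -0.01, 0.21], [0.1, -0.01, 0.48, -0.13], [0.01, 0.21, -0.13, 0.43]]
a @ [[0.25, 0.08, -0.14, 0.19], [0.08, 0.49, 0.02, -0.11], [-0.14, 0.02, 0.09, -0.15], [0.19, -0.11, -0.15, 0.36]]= [[0.13, 0.05, -0.07, 0.10], [0.08, 0.19, -0.02, 0.03], [-0.07, 0.03, 0.05, -0.10], [0.12, 0.05, -0.07, 0.15]]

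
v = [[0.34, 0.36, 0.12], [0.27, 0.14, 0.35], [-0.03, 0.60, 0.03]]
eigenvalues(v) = [-0.41, 0.19, 0.73]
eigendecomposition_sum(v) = [[-0.02, 0.05, -0.04],[0.08, -0.2, 0.14],[-0.11, 0.28, -0.19]] + [[0.12, -0.07, -0.08], [-0.02, 0.01, 0.01], [-0.09, 0.06, 0.06]] + [[0.24, 0.38, 0.23], [0.21, 0.33, 0.2], [0.17, 0.26, 0.16]]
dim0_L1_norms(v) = [0.64, 1.1, 0.5]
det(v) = -0.06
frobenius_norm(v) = 0.91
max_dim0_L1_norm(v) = 1.1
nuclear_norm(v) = 1.39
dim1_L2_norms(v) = [0.51, 0.46, 0.6]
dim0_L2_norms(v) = [0.44, 0.71, 0.37]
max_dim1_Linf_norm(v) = 0.6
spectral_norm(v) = 0.78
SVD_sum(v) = [[0.19,0.42,0.15], [0.13,0.29,0.1], [0.20,0.45,0.16]] + [[0.07,-0.06,0.06],[0.2,-0.15,0.17],[-0.20,0.15,-0.17]] + [[0.08, -0.00, -0.09],  [-0.06, 0.00, 0.07],  [-0.03, 0.00, 0.04]]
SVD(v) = [[-0.62, 0.25, 0.75], [-0.43, 0.69, -0.59], [-0.66, -0.68, -0.32]] @ diag([0.7828016736118192, 0.4438044017599494, 0.16327643053737984]) @ [[-0.39, -0.87, -0.31], [0.66, -0.5, 0.56], [0.64, -0.02, -0.76]]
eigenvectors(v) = [[-0.15, 0.78, 0.67], [0.58, -0.12, 0.58], [-0.80, -0.62, 0.46]]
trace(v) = 0.51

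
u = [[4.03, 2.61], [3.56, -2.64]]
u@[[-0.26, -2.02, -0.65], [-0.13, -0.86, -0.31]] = [[-1.39, -10.39, -3.43], [-0.58, -4.92, -1.5]]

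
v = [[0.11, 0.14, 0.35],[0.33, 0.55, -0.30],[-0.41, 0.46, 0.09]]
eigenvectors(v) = [[(-0.06+0.52j),-0.06-0.52j,(0.47+0j)], [-0.02-0.38j,-0.02+0.38j,0.81+0.00j], [-0.76+0.00j,-0.76-0.00j,(0.35+0j)]]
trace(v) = 0.75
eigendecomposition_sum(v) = [[-0.04+0.19j, (-0.06-0.1j), 0.19-0.02j],[0.00-0.14j, (0.05+0.07j), (-0.13+0.03j)],[(-0.27-0.02j), (0.14-0.1j), 0.05+0.26j]] + [[(-0.04-0.19j), (-0.06+0.1j), 0.19+0.02j],[0.00+0.14j, 0.05-0.07j, -0.13-0.03j],[(-0.27+0.02j), 0.14+0.10j, 0.05-0.26j]] + [[(0.19-0j), 0.26-0.00j, -0.02+0.00j], [0.32-0.00j, 0.44-0.00j, -0.04+0.00j], [(0.14-0j), (0.19-0j), -0.02+0.00j]]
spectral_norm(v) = 0.74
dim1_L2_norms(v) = [0.39, 0.71, 0.62]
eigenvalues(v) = [(0.07+0.52j), (0.07-0.52j), (0.61+0j)]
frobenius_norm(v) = 1.02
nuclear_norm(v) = 1.71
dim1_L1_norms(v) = [0.6, 1.18, 0.96]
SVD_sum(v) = [[0.01, 0.06, -0.02], [0.08, 0.62, -0.16], [0.05, 0.35, -0.09]] + [[-0.10, 0.03, 0.06], [0.24, -0.07, -0.15], [-0.41, 0.12, 0.25]] + [[0.20,0.05,0.31], [0.01,0.00,0.01], [-0.04,-0.01,-0.07]]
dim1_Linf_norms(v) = [0.35, 0.55, 0.46]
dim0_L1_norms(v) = [0.85, 1.15, 0.74]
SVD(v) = [[0.08, -0.20, -0.98], [0.86, 0.5, -0.03], [0.5, -0.84, 0.21]] @ diag([0.7444495129479805, 0.5881262753061506, 0.3785530437944302]) @ [[0.12, 0.96, -0.25], [0.83, -0.24, -0.50], [-0.54, -0.15, -0.83]]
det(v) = 0.17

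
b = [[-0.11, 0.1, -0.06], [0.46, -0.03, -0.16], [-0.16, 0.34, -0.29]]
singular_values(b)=[0.54, 0.44, 0.0]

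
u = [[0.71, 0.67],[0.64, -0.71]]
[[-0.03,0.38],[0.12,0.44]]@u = [[0.22, -0.29], [0.37, -0.23]]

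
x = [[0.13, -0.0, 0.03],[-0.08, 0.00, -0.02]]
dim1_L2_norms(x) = [0.13, 0.08]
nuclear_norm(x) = 0.16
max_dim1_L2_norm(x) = 0.13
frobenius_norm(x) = 0.16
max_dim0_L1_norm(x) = 0.21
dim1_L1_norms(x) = [0.16, 0.1]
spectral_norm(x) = 0.16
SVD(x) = [[-0.85, 0.53], [0.53, 0.85]] @ diag([0.15683868743472973, 0.0012751955736892558]) @ [[-0.97,0.00,-0.23],[0.23,0.0,-0.97]]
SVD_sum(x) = [[0.13, 0.0, 0.03], [-0.08, 0.0, -0.02]] + [[0.00, 0.0, -0.0], [0.0, 0.0, -0.00]]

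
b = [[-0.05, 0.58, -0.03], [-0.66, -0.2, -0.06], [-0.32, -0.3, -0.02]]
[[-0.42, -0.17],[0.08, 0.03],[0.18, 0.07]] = b @ [[0.09,0.04], [-0.71,-0.29], [0.1,0.04]]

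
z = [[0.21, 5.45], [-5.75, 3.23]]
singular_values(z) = [7.38, 4.34]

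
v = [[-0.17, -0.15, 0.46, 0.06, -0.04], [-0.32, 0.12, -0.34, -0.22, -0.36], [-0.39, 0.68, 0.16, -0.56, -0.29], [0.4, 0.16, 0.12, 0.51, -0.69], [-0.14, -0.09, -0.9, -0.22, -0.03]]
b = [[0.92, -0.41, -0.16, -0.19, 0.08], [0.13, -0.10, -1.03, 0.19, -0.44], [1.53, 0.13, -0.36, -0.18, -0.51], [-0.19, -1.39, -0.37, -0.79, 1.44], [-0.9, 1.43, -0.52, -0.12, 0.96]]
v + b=[[0.75, -0.56, 0.3, -0.13, 0.04], [-0.19, 0.02, -1.37, -0.03, -0.8], [1.14, 0.81, -0.2, -0.74, -0.80], [0.21, -1.23, -0.25, -0.28, 0.75], [-1.04, 1.34, -1.42, -0.34, 0.93]]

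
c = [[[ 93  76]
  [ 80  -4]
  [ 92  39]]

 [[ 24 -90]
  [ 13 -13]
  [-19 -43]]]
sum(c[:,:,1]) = -35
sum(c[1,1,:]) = 0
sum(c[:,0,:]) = 103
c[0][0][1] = 76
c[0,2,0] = 92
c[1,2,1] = -43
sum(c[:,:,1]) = -35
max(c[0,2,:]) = 92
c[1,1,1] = -13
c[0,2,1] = 39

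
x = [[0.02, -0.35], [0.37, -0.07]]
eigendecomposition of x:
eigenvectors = [[0.09+0.69j, (0.09-0.69j)], [0.72+0.00j, 0.72-0.00j]]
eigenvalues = [(-0.02+0.36j), (-0.02-0.36j)]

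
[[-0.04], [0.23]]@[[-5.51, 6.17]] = [[0.22, -0.25],[-1.27, 1.42]]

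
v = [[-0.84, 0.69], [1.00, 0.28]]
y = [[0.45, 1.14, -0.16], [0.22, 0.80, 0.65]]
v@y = [[-0.23,-0.41,0.58], [0.51,1.36,0.02]]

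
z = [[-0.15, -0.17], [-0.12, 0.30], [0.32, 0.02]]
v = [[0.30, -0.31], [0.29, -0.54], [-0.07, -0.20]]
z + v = [[0.15, -0.48],[0.17, -0.24],[0.25, -0.18]]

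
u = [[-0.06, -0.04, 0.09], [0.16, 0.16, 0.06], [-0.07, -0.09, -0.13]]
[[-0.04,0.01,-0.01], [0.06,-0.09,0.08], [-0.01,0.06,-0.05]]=u@[[0.01,  -0.38,  -0.01],[0.47,  -0.09,  0.49],[-0.22,  -0.20,  0.05]]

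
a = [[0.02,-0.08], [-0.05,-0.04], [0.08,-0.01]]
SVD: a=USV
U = [[-0.44, -0.79], [0.37, -0.59], [-0.82, 0.15]]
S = [0.1, 0.09]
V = [[-0.96,  0.29], [0.29,  0.96]]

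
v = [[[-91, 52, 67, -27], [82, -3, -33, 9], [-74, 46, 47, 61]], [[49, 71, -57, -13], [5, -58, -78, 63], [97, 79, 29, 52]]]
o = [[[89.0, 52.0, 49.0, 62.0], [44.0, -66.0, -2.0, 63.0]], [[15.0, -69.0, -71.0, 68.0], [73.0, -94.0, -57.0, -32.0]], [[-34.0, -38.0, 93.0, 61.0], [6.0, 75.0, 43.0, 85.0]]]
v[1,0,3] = -13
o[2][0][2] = 93.0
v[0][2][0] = -74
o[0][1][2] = -2.0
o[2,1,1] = 75.0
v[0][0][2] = 67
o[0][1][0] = 44.0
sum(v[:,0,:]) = 51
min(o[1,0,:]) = -71.0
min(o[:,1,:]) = -94.0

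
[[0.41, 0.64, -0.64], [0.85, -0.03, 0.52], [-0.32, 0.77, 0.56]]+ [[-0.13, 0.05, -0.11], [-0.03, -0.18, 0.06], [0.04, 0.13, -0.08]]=[[0.28,  0.69,  -0.75], [0.82,  -0.21,  0.58], [-0.28,  0.90,  0.48]]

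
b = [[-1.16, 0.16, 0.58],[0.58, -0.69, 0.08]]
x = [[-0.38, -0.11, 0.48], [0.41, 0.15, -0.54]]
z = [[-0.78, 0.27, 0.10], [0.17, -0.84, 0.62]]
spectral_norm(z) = 1.13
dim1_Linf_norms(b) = [1.16, 0.69]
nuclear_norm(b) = 2.09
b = x + z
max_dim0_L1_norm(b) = 1.74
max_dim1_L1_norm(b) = 1.9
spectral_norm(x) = 0.93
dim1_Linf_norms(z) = [0.78, 0.84]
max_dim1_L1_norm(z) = 1.63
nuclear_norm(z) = 1.86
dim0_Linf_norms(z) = [0.78, 0.84, 0.62]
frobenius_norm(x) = 0.93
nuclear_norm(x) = 0.95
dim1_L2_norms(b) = [1.31, 0.9]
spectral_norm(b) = 1.46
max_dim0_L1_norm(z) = 1.11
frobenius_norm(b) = 1.59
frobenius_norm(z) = 1.35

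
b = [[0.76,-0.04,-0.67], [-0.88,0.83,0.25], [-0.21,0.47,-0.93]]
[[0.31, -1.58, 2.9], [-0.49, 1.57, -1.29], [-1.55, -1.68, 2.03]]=b @ [[1.96, 0.14, 2.12], [0.97, 1.31, 1.30], [1.71, 2.44, -2.00]]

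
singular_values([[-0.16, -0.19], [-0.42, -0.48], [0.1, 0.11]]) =[0.7, 0.01]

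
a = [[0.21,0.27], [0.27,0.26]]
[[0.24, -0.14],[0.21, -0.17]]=a @ [[-0.40, -0.60], [1.21, -0.04]]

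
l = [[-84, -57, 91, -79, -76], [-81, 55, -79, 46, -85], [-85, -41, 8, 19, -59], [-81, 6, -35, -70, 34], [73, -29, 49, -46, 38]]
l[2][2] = 8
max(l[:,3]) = 46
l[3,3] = -70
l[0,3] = -79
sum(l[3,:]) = -146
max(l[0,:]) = 91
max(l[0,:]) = 91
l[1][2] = -79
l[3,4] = 34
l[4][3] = -46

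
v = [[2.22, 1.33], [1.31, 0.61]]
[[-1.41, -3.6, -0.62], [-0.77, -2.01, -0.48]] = v@[[-0.42, -1.21, -0.67], [-0.36, -0.69, 0.65]]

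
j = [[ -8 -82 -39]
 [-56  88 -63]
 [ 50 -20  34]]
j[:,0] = [-8, -56, 50]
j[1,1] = 88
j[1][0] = -56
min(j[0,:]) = -82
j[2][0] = 50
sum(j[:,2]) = -68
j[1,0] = -56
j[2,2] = 34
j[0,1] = -82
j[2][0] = 50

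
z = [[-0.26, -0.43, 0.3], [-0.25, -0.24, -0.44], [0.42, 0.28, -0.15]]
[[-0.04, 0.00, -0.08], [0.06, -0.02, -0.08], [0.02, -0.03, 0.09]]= z @ [[-0.01, -0.13, 0.14], [0.00, 0.11, 0.13], [-0.14, 0.06, 0.03]]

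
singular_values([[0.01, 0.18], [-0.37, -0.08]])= [0.38, 0.17]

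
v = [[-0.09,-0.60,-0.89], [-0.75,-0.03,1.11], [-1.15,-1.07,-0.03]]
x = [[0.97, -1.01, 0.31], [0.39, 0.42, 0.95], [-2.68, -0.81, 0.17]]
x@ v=[[0.31, -0.88, -1.99],[-1.44, -1.26, 0.09],[0.65, 1.45, 1.48]]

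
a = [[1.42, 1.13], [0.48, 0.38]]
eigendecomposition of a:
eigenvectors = [[0.95,-0.62], [0.32,0.78]]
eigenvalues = [1.8, -0.0]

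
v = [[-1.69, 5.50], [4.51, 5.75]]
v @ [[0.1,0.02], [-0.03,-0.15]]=[[-0.33, -0.86], [0.28, -0.77]]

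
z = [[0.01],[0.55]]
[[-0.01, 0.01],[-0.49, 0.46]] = z @ [[-0.89, 0.83]]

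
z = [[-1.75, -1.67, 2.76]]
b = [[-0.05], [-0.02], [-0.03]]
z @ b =[[0.04]]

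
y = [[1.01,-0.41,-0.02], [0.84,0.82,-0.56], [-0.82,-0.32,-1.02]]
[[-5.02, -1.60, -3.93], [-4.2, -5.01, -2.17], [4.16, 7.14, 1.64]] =y @ [[-4.99, -3.46, -3.36], [-0.04, -4.49, 1.27], [-0.05, -2.81, 0.69]]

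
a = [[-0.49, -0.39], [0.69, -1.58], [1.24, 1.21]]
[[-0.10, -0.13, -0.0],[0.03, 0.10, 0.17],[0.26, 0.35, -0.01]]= a @ [[0.16, 0.24, 0.07], [0.05, 0.04, -0.08]]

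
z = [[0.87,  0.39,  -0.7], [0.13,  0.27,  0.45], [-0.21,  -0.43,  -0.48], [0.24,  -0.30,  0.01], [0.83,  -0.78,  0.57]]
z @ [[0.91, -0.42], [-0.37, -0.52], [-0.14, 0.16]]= [[0.75, -0.68], [-0.04, -0.12], [0.04, 0.23], [0.33, 0.06], [0.96, 0.15]]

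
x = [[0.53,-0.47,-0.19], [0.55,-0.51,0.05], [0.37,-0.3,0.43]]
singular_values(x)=[1.14, 0.46, 0.02]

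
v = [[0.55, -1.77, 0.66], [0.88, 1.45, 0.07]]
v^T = [[0.55, 0.88], [-1.77, 1.45], [0.66, 0.07]]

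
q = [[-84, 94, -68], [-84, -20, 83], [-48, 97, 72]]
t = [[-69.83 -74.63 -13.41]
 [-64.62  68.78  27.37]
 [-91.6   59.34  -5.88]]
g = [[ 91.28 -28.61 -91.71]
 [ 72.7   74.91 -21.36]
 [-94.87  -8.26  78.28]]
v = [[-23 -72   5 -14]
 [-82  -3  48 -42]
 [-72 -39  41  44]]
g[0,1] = -28.61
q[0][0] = -84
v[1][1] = -3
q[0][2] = -68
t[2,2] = -5.88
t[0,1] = -74.63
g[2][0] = -94.87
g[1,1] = 74.91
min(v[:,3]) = -42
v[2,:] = [-72, -39, 41, 44]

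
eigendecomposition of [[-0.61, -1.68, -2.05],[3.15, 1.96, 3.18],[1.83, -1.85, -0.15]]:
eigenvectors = [[-0.38+0.24j, (-0.38-0.24j), -0.40+0.00j], [(0.7+0j), 0.70-0.00j, (-0.6+0j)], [(0.04+0.56j), 0.04-0.56j, 0.69+0.00j]]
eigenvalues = [(0.4+3.61j), (0.4-3.61j), (0.4+0j)]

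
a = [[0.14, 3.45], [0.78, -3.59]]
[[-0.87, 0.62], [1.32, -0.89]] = a @ [[0.45,-0.27], [-0.27,0.19]]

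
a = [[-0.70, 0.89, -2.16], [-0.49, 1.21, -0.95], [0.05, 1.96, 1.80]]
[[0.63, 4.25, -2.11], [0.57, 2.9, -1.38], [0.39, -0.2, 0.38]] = a @ [[-0.79, -0.65, 1.52], [0.18, 1.11, -0.21], [0.04, -1.30, 0.40]]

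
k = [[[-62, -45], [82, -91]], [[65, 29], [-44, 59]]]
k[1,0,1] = 29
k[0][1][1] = -91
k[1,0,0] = 65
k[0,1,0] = 82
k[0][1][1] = -91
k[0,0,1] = -45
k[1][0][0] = 65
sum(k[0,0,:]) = -107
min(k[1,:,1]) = 29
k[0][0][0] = -62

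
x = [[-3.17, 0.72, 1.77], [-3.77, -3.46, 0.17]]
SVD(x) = [[-0.48, -0.88],[-0.88, 0.48]] @ diag([5.616985004278666, 2.891898936980439]) @ [[0.86, 0.48, -0.18], [0.34, -0.79, -0.51]]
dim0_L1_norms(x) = [6.94, 4.18, 1.94]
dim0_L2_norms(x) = [4.93, 3.53, 1.78]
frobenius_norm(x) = 6.32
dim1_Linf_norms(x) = [3.17, 3.77]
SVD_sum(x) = [[-2.32, -1.29, 0.48], [-4.24, -2.36, 0.88]] + [[-0.85, 2.01, 1.29], [0.47, -1.1, -0.71]]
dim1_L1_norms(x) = [5.66, 7.4]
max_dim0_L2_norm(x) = 4.93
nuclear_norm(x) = 8.51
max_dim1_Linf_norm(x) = 3.77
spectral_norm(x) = 5.62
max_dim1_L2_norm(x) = 5.12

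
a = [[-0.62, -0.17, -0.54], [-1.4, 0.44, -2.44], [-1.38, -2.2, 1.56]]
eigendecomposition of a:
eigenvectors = [[-0.31,-0.58,-0.08], [-0.75,0.68,-0.61], [-0.58,0.45,0.79]]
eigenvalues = [-2.03, 0.0, 3.41]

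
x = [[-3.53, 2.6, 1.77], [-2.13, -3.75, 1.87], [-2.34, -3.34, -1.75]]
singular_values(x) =[5.95, 4.78, 2.44]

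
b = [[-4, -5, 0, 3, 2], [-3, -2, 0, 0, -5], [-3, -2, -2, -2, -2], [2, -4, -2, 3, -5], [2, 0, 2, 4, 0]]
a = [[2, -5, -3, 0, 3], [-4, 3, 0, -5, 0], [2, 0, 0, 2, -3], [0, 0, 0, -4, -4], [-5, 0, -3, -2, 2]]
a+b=[[-2, -10, -3, 3, 5], [-7, 1, 0, -5, -5], [-1, -2, -2, 0, -5], [2, -4, -2, -1, -9], [-3, 0, -1, 2, 2]]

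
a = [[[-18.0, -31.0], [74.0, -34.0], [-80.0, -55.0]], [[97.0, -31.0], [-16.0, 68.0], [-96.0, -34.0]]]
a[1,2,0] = -96.0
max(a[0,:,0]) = 74.0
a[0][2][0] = -80.0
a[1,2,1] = -34.0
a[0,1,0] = 74.0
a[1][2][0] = -96.0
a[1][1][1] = 68.0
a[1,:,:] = [[97.0, -31.0], [-16.0, 68.0], [-96.0, -34.0]]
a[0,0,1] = -31.0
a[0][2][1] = -55.0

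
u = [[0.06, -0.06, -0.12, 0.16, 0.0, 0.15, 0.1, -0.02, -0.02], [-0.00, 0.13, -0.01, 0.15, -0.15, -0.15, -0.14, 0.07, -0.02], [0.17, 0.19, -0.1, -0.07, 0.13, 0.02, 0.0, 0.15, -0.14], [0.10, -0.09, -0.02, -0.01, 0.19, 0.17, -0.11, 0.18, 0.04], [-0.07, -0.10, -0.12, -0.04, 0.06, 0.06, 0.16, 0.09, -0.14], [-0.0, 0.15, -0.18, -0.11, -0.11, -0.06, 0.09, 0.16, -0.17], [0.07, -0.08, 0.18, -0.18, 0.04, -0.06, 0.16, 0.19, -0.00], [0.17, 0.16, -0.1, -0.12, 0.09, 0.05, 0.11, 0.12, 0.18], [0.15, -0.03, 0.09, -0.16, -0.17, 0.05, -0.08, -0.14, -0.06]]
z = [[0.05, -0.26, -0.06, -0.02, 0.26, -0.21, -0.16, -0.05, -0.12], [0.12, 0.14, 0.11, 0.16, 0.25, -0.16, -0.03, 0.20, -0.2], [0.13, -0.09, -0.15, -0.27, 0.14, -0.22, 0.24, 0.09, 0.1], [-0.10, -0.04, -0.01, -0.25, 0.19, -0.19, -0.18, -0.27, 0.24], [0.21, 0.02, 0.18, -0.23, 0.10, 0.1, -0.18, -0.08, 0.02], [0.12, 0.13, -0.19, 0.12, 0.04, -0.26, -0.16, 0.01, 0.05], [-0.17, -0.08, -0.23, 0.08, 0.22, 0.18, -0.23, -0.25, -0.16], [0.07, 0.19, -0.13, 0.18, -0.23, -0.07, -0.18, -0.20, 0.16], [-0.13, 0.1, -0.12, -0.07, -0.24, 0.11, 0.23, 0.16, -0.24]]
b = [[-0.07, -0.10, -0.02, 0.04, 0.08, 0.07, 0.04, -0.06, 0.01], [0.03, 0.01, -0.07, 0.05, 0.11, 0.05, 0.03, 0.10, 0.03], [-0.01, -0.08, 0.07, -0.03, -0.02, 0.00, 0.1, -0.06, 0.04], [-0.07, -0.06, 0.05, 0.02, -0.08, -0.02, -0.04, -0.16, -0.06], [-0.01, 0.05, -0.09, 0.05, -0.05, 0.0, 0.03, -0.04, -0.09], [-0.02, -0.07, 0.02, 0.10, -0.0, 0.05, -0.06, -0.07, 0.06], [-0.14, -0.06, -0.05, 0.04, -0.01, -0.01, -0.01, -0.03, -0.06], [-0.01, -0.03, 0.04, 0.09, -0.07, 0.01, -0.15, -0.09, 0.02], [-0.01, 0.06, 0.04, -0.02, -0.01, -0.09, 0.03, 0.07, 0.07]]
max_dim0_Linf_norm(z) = 0.27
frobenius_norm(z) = 1.49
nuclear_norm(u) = 2.78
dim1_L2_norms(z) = [0.48, 0.49, 0.51, 0.56, 0.43, 0.42, 0.56, 0.5, 0.5]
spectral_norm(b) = 0.36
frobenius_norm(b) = 0.55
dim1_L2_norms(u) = [0.28, 0.33, 0.37, 0.36, 0.3, 0.38, 0.38, 0.39, 0.34]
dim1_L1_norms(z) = [1.19, 1.37, 1.43, 1.47, 1.12, 1.08, 1.6, 1.41, 1.4]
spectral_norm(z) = 0.82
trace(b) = 0.00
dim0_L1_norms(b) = [0.37, 0.52, 0.45, 0.44, 0.43, 0.3, 0.49, 0.68, 0.44]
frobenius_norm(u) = 1.05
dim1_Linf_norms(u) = [0.16, 0.15, 0.19, 0.19, 0.16, 0.18, 0.19, 0.18, 0.17]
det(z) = -0.00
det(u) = -0.00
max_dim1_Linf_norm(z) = 0.27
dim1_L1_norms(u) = [0.69, 0.82, 0.97, 0.91, 0.84, 1.03, 0.96, 1.1, 0.93]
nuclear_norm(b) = 1.30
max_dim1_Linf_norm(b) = 0.16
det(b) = -0.00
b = z @ u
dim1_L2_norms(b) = [0.18, 0.19, 0.17, 0.22, 0.16, 0.17, 0.18, 0.22, 0.16]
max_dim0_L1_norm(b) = 0.68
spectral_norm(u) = 0.58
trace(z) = -1.04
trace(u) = 0.30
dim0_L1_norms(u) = [0.79, 0.99, 0.92, 1.0, 0.94, 0.77, 0.95, 1.12, 0.77]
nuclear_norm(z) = 3.92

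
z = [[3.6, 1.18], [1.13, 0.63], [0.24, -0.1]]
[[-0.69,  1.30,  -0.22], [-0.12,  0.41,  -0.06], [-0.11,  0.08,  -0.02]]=z@[[-0.31, 0.35, -0.07],[0.36, 0.03, 0.03]]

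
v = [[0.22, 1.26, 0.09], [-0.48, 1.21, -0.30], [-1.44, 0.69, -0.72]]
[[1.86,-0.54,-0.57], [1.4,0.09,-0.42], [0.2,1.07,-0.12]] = v@[[0.27, -0.83, 0.39],[1.39, -0.28, -0.45],[0.52, -0.10, -1.04]]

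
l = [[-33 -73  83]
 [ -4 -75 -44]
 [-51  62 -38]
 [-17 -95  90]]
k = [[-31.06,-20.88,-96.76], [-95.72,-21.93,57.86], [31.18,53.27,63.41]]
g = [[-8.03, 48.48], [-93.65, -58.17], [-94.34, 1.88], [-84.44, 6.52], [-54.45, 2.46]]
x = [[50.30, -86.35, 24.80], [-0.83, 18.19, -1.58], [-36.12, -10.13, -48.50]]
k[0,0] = -31.06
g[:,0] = [-8.03, -93.65, -94.34, -84.44, -54.45]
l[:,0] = [-33, -4, -51, -17]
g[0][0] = -8.03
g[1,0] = -93.65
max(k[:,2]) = 63.41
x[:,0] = [50.3, -0.83, -36.12]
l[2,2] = -38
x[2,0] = -36.12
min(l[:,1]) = -95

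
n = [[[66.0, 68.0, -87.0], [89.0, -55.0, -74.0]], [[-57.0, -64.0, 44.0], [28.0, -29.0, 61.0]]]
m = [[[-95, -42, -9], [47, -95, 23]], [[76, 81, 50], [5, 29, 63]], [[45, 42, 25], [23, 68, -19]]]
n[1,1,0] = 28.0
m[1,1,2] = 63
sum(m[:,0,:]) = 173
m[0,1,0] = 47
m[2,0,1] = 42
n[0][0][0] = 66.0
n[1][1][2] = 61.0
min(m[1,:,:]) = 5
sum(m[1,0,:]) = 207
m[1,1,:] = [5, 29, 63]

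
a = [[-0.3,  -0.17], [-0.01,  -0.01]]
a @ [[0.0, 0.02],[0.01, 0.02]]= [[-0.0, -0.01], [-0.00, -0.00]]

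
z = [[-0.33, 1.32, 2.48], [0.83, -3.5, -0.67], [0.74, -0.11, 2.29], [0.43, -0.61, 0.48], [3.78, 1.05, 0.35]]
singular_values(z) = [4.47, 3.95, 2.82]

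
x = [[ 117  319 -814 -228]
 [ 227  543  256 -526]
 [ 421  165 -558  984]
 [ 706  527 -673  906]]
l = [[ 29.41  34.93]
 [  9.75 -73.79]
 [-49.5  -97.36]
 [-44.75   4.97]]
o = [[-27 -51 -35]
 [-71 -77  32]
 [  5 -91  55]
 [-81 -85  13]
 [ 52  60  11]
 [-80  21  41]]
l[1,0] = 9.75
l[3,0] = -44.75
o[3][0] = -81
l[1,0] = 9.75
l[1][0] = 9.75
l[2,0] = -49.5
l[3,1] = 4.97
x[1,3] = -526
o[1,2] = 32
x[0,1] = 319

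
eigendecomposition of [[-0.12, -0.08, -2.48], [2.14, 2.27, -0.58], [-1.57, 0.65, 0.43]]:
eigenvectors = [[(-0.76+0j), (-0.03-0.34j), (-0.03+0.34j)],[0.30+0.00j, (-0.87+0j), -0.87-0.00j],[-0.58+0.00j, -0.09+0.34j, (-0.09-0.34j)]]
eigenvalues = [(-1.98+0j), (2.28+1.06j), (2.28-1.06j)]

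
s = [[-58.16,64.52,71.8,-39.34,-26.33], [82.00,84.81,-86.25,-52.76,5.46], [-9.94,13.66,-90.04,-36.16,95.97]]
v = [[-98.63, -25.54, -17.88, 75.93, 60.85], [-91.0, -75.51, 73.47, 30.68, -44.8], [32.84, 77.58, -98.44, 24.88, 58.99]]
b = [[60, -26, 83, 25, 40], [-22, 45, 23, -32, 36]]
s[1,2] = -86.25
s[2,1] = 13.66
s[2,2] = -90.04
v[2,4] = 58.99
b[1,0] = -22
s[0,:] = [-58.16, 64.52, 71.8, -39.34, -26.33]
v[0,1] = -25.54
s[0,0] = -58.16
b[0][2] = 83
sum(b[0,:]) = 182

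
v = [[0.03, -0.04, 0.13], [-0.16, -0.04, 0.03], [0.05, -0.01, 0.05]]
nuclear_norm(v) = 0.33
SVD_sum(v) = [[0.03, 0.00, 0.0],  [-0.16, -0.03, -0.01],  [0.05, 0.01, 0.0]] + [[0.0, -0.05, 0.13], [0.0, -0.01, 0.04], [0.0, -0.02, 0.05]] + [[-0.0, 0.00, 0.00], [0.00, -0.00, -0.00], [0.00, -0.0, -0.0]]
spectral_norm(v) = 0.17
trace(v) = 0.04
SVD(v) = [[-0.17,-0.90,-0.4], [0.94,-0.27,0.20], [-0.29,-0.34,0.9]] @ diag([0.17277289566989001, 0.15082277809627243, 0.0014199046319660227]) @ [[-0.99, -0.16, -0.05], [-0.01, 0.33, -0.94], [0.17, -0.93, -0.33]]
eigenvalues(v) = [0.14, -0.1, -0.0]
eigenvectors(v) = [[0.71, -0.34, -0.16], [-0.55, -0.94, 0.93], [0.44, 0.05, 0.33]]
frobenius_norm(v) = 0.23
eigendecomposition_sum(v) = [[0.07, -0.02, 0.09], [-0.05, 0.02, -0.07], [0.04, -0.01, 0.06]] + [[-0.04, -0.02, 0.04], [-0.11, -0.05, 0.10], [0.01, 0.00, -0.01]] + [[-0.00, 0.0, 0.00], [0.00, -0.00, -0.0], [0.0, -0.00, -0.0]]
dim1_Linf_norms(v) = [0.13, 0.16, 0.05]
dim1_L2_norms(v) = [0.14, 0.17, 0.07]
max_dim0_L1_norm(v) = 0.24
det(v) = 0.00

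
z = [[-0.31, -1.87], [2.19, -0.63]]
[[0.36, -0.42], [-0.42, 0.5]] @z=[[-1.03, -0.41], [1.23, 0.47]]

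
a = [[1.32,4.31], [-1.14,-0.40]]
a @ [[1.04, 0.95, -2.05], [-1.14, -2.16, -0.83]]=[[-3.54,  -8.06,  -6.28],[-0.73,  -0.22,  2.67]]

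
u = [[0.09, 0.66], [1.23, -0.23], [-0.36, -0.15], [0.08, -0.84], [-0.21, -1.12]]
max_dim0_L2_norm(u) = 1.57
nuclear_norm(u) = 2.88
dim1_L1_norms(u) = [0.75, 1.46, 0.51, 0.92, 1.33]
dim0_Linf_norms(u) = [1.23, 1.12]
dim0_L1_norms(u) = [1.97, 3.0]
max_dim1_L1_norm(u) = 1.46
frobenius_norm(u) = 2.04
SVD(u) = [[0.42,0.07], [-0.15,0.94], [-0.09,-0.28], [-0.53,0.06], [-0.71,-0.16]] @ diag([1.5719424043031505, 1.3042611232240386]) @ [[-0.00, 1.00], [1.0, 0.0]]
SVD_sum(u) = [[-0.0, 0.66], [0.0, -0.23], [0.00, -0.15], [0.0, -0.84], [0.00, -1.12]] + [[0.09, 0.0], [1.23, 0.0], [-0.36, -0.00], [0.08, 0.0], [-0.21, -0.00]]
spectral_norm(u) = 1.57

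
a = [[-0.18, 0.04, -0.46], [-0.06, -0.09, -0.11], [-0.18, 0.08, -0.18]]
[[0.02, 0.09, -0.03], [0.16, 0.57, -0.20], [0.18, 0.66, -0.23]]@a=[[-0.0,-0.01,-0.01], [-0.03,-0.06,-0.10], [-0.03,-0.07,-0.11]]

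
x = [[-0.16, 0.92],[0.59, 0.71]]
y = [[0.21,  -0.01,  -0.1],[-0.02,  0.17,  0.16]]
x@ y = [[-0.05,0.16,0.16], [0.11,0.11,0.05]]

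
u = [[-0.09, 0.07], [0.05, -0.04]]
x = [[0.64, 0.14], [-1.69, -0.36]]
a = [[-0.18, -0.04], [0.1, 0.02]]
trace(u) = -0.13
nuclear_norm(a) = 0.21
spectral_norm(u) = 0.13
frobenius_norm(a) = 0.21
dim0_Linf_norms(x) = [1.69, 0.36]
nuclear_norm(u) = 0.13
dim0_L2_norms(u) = [0.1, 0.08]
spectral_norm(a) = 0.21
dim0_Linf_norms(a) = [0.18, 0.04]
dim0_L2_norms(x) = [1.81, 0.39]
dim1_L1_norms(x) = [0.78, 2.05]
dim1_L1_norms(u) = [0.16, 0.09]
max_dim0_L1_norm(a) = 0.28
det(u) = 0.00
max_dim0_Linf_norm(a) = 0.18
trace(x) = 0.28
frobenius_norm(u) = 0.13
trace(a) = -0.16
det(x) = 0.01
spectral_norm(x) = 1.85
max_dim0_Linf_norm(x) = 1.69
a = u @ x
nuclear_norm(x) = 1.85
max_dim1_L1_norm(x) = 2.05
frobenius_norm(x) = 1.85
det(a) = 0.00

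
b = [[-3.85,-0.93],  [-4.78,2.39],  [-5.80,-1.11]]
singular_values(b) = [8.45, 2.79]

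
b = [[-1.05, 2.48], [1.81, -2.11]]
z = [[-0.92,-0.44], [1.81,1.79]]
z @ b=[[0.17, -1.35], [1.34, 0.71]]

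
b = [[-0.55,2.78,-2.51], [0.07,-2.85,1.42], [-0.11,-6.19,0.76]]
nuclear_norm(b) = 9.89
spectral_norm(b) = 7.69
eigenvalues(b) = [(-0.36+0j), (-1.14+2.28j), (-1.14-2.28j)]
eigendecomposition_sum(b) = [[-0.38+0.00j, (-0.78-0j), (0.14+0j)], [0.01-0.00j, (0.03+0j), -0.01-0.00j], [(0.04-0j), 0.09+0.00j, -0.02-0.00j]] + [[(-0.09-0.1j), (1.78-2.16j), (-1.33-0.1j)], [0.03+0.07j, -1.44+0.82j, 0.71+0.33j], [-0.08+0.14j, (-3.14-1.21j), (0.39+1.55j)]] + [[-0.09+0.10j, (1.78+2.16j), (-1.33+0.1j)],[0.03-0.07j, (-1.44-0.82j), (0.71-0.33j)],[(-0.08-0.14j), -3.14+1.21j, (0.39-1.55j)]]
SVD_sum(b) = [[-0.08, 3.26, -1.02], [0.08, -3.00, 0.94], [0.15, -5.85, 1.83]] + [[-0.41, -0.48, -1.50], [0.12, 0.14, 0.45], [-0.29, -0.34, -1.07]] + [[-0.06, 0.00, 0.02],[-0.13, 0.01, 0.03],[0.03, -0.00, -0.01]]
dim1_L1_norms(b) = [5.84, 4.34, 7.06]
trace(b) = -2.64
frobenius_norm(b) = 7.96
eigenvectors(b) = [[-0.99+0.00j, -0.19+0.57j, (-0.19-0.57j)],[(0.04+0j), 0.22-0.27j, (0.22+0.27j)],[(0.12+0j), 0.72+0.00j, 0.72-0.00j]]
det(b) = -2.35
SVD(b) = [[-0.44, -0.79, -0.42], [0.41, 0.24, -0.88], [0.8, -0.56, 0.22]] @ diag([7.6895696626492525, 2.0564579999967183, 0.14865697936443695]) @ [[0.02, -0.95, 0.3],[0.25, 0.3, 0.92],[0.97, -0.05, -0.25]]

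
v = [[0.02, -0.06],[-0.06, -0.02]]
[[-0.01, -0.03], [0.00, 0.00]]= v@[[-0.1, -0.21], [0.18, 0.38]]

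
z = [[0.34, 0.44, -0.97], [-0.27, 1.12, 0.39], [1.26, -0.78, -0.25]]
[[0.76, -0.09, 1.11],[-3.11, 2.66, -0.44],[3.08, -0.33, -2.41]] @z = [[1.68,  -0.63,  -1.05], [-2.33,  1.95,  4.16], [-1.90,  2.87,  -2.51]]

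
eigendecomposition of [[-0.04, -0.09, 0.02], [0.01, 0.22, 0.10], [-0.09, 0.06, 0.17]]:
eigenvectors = [[0.79, 0.57, -0.19],[-0.29, -0.45, 0.81],[0.54, 0.69, 0.56]]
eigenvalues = [0.01, 0.06, 0.29]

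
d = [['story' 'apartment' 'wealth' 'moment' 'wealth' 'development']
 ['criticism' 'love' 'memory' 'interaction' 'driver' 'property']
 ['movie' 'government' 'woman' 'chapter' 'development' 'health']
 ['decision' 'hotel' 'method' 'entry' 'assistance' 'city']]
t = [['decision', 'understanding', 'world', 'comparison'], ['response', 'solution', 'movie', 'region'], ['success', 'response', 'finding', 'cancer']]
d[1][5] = 'property'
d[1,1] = 'love'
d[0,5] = 'development'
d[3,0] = 'decision'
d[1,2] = 'memory'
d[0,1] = 'apartment'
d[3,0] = 'decision'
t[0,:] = ['decision', 'understanding', 'world', 'comparison']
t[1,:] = ['response', 'solution', 'movie', 'region']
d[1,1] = 'love'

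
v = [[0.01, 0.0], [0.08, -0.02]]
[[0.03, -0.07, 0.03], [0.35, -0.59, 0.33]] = v@[[3.03, -7.46, 2.51], [-5.37, -0.12, -6.59]]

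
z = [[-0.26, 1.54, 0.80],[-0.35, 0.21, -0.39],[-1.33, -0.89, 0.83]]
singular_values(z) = [1.88, 1.67, 0.56]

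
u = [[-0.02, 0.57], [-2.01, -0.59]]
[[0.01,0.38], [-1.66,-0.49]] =u@[[0.81, 0.05],[0.05, 0.66]]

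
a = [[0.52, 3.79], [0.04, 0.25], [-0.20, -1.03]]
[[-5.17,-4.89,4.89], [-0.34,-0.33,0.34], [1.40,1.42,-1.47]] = a @ [[0.04,-1.61,2.41], [-1.37,-1.07,0.96]]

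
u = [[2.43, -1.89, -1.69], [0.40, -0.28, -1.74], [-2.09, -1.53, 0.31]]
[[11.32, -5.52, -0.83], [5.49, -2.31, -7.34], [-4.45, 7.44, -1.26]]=u @ [[2.32,-2.55,2.17], [-0.77,-1.19,-1.15], [-2.5,0.93,4.90]]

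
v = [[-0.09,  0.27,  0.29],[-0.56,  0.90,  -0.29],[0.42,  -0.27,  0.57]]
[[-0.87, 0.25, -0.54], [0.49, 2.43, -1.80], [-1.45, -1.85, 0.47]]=v @ [[0.01, -3.29, -0.45],[-0.32, 0.46, -2.25],[-2.7, -0.60, 0.09]]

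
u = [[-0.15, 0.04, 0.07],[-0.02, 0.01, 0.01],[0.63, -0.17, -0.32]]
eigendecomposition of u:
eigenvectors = [[-0.22, -0.44, 0.17], [-0.03, 0.01, 0.97], [0.98, -0.90, -0.17]]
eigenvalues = [-0.46, -0.01, 0.0]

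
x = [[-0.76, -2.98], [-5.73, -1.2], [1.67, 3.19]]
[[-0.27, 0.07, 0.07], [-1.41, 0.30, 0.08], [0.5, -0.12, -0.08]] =x@[[0.24, -0.05, -0.01], [0.03, -0.01, -0.02]]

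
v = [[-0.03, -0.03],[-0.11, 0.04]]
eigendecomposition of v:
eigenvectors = [[-0.68,  0.28], [-0.73,  -0.96]]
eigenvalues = [-0.06, 0.07]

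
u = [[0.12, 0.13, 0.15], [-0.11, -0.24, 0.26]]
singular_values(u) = [0.37, 0.23]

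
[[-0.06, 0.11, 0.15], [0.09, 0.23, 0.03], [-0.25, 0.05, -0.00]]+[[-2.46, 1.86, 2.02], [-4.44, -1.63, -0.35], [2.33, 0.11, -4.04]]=[[-2.52, 1.97, 2.17], [-4.35, -1.4, -0.32], [2.08, 0.16, -4.04]]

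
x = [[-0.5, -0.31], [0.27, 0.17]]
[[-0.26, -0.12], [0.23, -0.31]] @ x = [[0.10, 0.06],  [-0.2, -0.12]]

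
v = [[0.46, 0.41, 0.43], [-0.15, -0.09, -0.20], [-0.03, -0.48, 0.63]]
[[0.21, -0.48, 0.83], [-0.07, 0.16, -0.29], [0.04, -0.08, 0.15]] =v@ [[0.27, -0.61, 1.07], [0.07, -0.17, 0.29], [0.13, -0.29, 0.51]]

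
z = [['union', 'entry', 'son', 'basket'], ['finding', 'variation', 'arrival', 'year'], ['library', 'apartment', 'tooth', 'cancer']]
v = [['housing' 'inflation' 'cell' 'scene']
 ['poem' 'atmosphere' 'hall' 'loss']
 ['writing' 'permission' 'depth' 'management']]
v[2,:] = ['writing', 'permission', 'depth', 'management']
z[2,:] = ['library', 'apartment', 'tooth', 'cancer']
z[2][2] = 'tooth'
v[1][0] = 'poem'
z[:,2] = ['son', 'arrival', 'tooth']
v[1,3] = 'loss'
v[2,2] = 'depth'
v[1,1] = 'atmosphere'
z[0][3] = 'basket'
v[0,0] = 'housing'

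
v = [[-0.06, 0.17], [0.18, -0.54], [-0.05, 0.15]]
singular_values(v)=[0.62, 0.0]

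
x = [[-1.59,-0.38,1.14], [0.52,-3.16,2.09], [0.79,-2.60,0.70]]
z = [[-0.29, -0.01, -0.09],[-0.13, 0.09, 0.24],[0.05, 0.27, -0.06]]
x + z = [[-1.88,-0.39,1.05], [0.39,-3.07,2.33], [0.84,-2.33,0.64]]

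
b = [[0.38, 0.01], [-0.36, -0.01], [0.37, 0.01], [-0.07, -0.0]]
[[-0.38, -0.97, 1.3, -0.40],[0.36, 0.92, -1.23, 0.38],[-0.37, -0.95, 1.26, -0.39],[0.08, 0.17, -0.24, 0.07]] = b@[[-1.09, -2.49, 3.39, -1.07], [3.24, -2.66, 0.70, 0.64]]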